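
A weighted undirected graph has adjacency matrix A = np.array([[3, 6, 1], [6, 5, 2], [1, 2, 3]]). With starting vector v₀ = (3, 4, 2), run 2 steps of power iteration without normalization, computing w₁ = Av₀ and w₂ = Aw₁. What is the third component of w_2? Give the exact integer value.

w1 = Av₀ = (35, 42, 17)
w2 = Aw1 = (374, 454, 170)
The requested component of w2 is 170.

170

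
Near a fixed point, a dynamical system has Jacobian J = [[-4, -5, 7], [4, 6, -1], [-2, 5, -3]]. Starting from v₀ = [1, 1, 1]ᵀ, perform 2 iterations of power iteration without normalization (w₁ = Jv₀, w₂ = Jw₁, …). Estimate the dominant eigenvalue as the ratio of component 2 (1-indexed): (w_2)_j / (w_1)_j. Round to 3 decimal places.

5.111

w1 = Jv₀ = (-2, 9, 0)
w2 = Jw1 = (-37, 46, 49)
Ratio at component: 46 / 9 = 5.111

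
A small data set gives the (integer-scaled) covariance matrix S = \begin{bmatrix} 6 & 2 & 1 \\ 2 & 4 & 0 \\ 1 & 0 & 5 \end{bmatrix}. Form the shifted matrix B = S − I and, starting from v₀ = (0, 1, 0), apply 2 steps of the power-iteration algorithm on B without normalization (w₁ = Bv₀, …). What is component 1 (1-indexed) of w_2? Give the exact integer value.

B = S − I has rows (5, 2, 1); (2, 3, 0); (1, 0, 4)
w1 = Bv₀ = (5·0 + 2·1 + 1·0; 2·0 + 3·1 + 0·0; 1·0 + 0·1 + 4·0) = (2, 3, 0)
w2 = Bw1 = (5·2 + 2·3 + 1·0; 2·2 + 3·3 + 0·0; 1·2 + 0·3 + 4·0) = (16, 13, 2)
Requested component of w2: 16

16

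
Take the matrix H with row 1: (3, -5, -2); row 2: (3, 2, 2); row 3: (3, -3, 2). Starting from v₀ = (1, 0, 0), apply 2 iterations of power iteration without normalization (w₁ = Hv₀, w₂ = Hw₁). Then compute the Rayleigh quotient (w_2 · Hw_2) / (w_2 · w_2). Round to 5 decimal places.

w1 = Hv₀ = (3, 3, 3)
w2 = Hw1 = (-12, 21, 6)
Hw2 = (-153, 18, -87)
w2·Hw2 = (-12)·(-153) + 21·18 + 6·(-87) = 1692; w2·w2 = (-12)·(-12) + 21·21 + 6·6 = 621
λ ≈ 1692/621 = 2.72464

2.72464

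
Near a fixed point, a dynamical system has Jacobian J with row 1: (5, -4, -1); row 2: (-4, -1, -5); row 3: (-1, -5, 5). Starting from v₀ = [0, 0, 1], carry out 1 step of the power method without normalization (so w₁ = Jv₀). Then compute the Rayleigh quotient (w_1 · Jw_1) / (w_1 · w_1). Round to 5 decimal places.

w1 = Jv₀ = (-1, -5, 5)
Jw1 = (10, -16, 51)
w1·Jw1 = (-1)·10 + (-5)·(-16) + 5·51 = 325; w1·w1 = (-1)·(-1) + (-5)·(-5) + 5·5 = 51
λ ≈ 325/51 = 6.37255

6.37255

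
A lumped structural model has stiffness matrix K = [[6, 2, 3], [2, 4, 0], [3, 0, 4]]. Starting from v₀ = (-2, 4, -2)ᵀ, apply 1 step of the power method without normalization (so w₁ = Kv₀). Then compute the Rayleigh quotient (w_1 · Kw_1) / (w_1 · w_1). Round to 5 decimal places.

w1 = Kv₀ = (6·(-2) + 2·4 + 3·(-2); 2·(-2) + 4·4 + 0·(-2); 3·(-2) + 0·4 + 4·(-2)) = (-10, 12, -14)
Kw1 = (-78, 28, -86)
w1·Kw1 = (-10)·(-78) + 12·28 + (-14)·(-86) = 2320; w1·w1 = (-10)·(-10) + 12·12 + (-14)·(-14) = 440
λ ≈ 2320/440 = 5.27273

λ ≈ 5.27273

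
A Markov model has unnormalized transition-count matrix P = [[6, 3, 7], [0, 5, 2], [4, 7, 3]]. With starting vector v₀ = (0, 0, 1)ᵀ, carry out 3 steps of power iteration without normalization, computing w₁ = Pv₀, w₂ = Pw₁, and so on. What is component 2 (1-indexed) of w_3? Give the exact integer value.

182

w1 = Pv₀ = (7, 2, 3)
w2 = Pw1 = (69, 16, 51)
w3 = Pw2 = (819, 182, 541)
The requested component of w3 is 182.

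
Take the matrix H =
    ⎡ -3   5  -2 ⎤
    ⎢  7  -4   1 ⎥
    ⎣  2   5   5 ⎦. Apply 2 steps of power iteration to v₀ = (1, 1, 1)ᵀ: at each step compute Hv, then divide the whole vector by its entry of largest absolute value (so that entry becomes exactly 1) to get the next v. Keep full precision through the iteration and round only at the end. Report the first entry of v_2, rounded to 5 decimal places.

Hv0 = (0.000000, 4.000000, 12.000000); divide by 12.000000 → v1 = (0.000000, 0.333333, 1.000000)
Hv1 = (-0.333333, -0.333333, 6.666667); divide by 6.666667 → v2 = (-0.050000, -0.050000, 1.000000)
Requested entry of v2: -4/80 = -0.05000

-0.05000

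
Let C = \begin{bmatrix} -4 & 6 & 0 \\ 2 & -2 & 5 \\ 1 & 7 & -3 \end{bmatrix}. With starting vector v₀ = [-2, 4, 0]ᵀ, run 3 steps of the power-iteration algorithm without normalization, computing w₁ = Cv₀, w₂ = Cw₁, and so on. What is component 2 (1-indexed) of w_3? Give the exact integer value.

-1486

w1 = Cv₀ = ((-4)·(-2) + 6·4 + 0·0; 2·(-2) + (-2)·4 + 5·0; 1·(-2) + 7·4 + (-3)·0) = (32, -12, 26)
w2 = Cw1 = ((-4)·32 + 6·(-12) + 0·26; 2·32 + (-2)·(-12) + 5·26; 1·32 + 7·(-12) + (-3)·26) = (-200, 218, -130)
w3 = Cw2 = (2108, -1486, 1716)
The requested component of w3 is -1486.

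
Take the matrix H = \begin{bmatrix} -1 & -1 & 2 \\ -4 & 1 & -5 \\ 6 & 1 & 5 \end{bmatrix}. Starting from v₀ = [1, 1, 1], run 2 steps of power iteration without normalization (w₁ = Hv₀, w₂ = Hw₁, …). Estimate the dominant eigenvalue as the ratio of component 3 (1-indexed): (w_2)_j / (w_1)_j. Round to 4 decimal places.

λ ≈ 4.3333

w1 = Hv₀ = (0, -8, 12)
w2 = Hw1 = (32, -68, 52)
Ratio at component: 52 / 12 = 4.3333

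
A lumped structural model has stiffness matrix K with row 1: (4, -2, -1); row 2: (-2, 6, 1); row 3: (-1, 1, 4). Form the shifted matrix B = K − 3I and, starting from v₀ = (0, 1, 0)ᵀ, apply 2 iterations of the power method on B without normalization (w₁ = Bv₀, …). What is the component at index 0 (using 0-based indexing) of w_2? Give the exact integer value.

B = K − 3I has rows (1, -2, -1); (-2, 3, 1); (-1, 1, 1)
w1 = Bv₀ = (1·0 + (-2)·1 + (-1)·0; (-2)·0 + 3·1 + 1·0; (-1)·0 + 1·1 + 1·0) = (-2, 3, 1)
w2 = Bw1 = (1·(-2) + (-2)·3 + (-1)·1; (-2)·(-2) + 3·3 + 1·1; (-1)·(-2) + 1·3 + 1·1) = (-9, 14, 6)
Requested component of w2: -9

-9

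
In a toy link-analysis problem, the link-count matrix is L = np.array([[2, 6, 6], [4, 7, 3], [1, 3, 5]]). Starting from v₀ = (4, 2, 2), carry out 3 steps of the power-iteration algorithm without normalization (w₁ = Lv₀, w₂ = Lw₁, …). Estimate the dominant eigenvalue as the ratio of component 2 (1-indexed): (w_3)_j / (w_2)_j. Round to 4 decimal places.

12.2727

w1 = Lv₀ = (32, 36, 20)
w2 = Lw1 = (400, 440, 240)
w3 = Lw2 = (4880, 5400, 2920)
Ratio at component: 5400 / 440 = 12.2727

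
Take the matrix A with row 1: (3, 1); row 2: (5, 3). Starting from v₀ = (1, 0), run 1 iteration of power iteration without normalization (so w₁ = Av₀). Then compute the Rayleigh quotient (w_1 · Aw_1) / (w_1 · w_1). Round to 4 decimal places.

w1 = Av₀ = (3·1 + 1·0; 5·1 + 3·0) = (3, 5)
Aw1 = (14, 30)
w1·Aw1 = 3·14 + 5·30 = 192; w1·w1 = 3·3 + 5·5 = 34
λ ≈ 192/34 = 5.6471

λ ≈ 5.6471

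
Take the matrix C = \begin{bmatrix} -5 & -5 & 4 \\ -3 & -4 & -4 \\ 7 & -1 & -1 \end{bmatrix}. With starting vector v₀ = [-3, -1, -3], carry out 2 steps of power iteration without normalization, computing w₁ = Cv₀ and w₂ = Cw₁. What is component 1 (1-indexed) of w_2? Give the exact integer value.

w1 = Cv₀ = (8, 25, -17)
w2 = Cw1 = (-233, -56, 48)
The requested component of w2 is -233.

-233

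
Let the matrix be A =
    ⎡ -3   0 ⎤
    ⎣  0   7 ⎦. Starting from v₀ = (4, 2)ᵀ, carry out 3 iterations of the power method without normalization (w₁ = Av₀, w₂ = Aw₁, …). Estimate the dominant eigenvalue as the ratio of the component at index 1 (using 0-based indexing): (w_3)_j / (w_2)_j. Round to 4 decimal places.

λ ≈ 7.0000

w1 = Av₀ = (-12, 14)
w2 = Aw1 = (36, 98)
w3 = Aw2 = (-108, 686)
Ratio at component: 686 / 98 = 7.0000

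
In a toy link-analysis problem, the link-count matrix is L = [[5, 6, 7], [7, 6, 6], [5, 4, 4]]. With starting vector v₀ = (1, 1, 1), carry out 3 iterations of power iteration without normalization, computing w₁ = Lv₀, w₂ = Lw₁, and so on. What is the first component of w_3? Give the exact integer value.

4909

w1 = Lv₀ = (18, 19, 13)
w2 = Lw1 = (295, 318, 218)
w3 = Lw2 = (4909, 5281, 3619)
The requested component of w3 is 4909.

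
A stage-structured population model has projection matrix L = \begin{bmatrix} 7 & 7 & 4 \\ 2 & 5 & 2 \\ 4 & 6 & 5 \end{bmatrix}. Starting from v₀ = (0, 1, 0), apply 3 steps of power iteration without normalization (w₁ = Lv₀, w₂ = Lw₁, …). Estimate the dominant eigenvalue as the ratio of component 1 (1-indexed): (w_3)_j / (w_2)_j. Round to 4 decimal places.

w1 = Lv₀ = (7·0 + 7·1 + 4·0; 2·0 + 5·1 + 2·0; 4·0 + 6·1 + 5·0) = (7, 5, 6)
w2 = Lw1 = (7·7 + 7·5 + 4·6; 2·7 + 5·5 + 2·6; 4·7 + 6·5 + 5·6) = (108, 51, 88)
w3 = Lw2 = (1465, 647, 1178)
Ratio at component: 1465 / 108 = 13.5648

λ ≈ 13.5648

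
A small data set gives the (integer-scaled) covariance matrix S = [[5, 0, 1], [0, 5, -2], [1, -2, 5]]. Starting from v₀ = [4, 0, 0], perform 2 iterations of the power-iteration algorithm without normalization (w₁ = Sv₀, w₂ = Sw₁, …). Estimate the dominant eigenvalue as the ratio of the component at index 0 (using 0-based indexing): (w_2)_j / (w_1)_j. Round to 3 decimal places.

5.200

w1 = Sv₀ = (5·4 + 0·0 + 1·0; 0·4 + 5·0 + (-2)·0; 1·4 + (-2)·0 + 5·0) = (20, 0, 4)
w2 = Sw1 = (5·20 + 0·0 + 1·4; 0·20 + 5·0 + (-2)·4; 1·20 + (-2)·0 + 5·4) = (104, -8, 40)
Ratio at component: 104 / 20 = 5.200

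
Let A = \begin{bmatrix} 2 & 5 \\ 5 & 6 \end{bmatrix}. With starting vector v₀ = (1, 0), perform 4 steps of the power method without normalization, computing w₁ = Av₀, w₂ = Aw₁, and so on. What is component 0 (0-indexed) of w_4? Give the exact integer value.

2441

w1 = Av₀ = (2·1 + 5·0; 5·1 + 6·0) = (2, 5)
w2 = Aw1 = (2·2 + 5·5; 5·2 + 6·5) = (29, 40)
w3 = Aw2 = (258, 385)
w4 = Aw3 = (2441, 3600)
The requested component of w4 is 2441.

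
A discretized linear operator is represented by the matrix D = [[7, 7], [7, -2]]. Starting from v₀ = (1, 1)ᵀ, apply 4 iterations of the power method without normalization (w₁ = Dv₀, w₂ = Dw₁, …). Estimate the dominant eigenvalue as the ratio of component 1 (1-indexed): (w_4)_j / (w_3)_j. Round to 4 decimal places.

w1 = Dv₀ = (7·1 + 7·1; 7·1 + (-2)·1) = (14, 5)
w2 = Dw1 = (7·14 + 7·5; 7·14 + (-2)·5) = (133, 88)
w3 = Dw2 = (1547, 755)
w4 = Dw3 = (16114, 9319)
Ratio at component: 16114 / 1547 = 10.4163

10.4163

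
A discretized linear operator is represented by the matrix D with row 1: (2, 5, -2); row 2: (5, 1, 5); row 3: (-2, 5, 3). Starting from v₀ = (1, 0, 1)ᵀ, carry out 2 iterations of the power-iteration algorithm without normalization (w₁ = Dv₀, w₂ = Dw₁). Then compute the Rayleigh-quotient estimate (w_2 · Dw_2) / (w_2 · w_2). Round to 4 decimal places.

w1 = Dv₀ = (2·1 + 5·0 + (-2)·1; 5·1 + 1·0 + 5·1; (-2)·1 + 5·0 + 3·1) = (0, 10, 1)
w2 = Dw1 = (2·0 + 5·10 + (-2)·1; 5·0 + 1·10 + 5·1; (-2)·0 + 5·10 + 3·1) = (48, 15, 53)
Dw2 = (65, 520, 138)
w2·Dw2 = 48·65 + 15·520 + 53·138 = 18234; w2·w2 = 48·48 + 15·15 + 53·53 = 5338
λ ≈ 18234/5338 = 3.4159

λ ≈ 3.4159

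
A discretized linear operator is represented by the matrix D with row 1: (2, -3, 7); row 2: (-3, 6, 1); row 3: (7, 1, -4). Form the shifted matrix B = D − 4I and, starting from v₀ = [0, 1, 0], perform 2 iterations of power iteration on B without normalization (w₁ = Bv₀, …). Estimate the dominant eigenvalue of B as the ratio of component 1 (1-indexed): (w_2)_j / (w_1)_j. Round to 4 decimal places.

μ ≈ -2.3333

B = D − 4I has rows (-2, -3, 7); (-3, 2, 1); (7, 1, -8)
w1 = Bv₀ = ((-2)·0 + (-3)·1 + 7·0; (-3)·0 + 2·1 + 1·0; 7·0 + 1·1 + (-8)·0) = (-3, 2, 1)
w2 = Bw1 = ((-2)·(-3) + (-3)·2 + 7·1; (-3)·(-3) + 2·2 + 1·1; 7·(-3) + 1·2 + (-8)·1) = (7, 14, -27)
Ratio: 7/-3 = -2.3333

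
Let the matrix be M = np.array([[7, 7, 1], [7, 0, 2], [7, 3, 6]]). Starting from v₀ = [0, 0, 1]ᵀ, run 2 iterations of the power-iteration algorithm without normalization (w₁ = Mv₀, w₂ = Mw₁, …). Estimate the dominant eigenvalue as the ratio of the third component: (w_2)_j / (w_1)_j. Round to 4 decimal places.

w1 = Mv₀ = (7·0 + 7·0 + 1·1; 7·0 + 0·0 + 2·1; 7·0 + 3·0 + 6·1) = (1, 2, 6)
w2 = Mw1 = (7·1 + 7·2 + 1·6; 7·1 + 0·2 + 2·6; 7·1 + 3·2 + 6·6) = (27, 19, 49)
Ratio at component: 49 / 6 = 8.1667

λ ≈ 8.1667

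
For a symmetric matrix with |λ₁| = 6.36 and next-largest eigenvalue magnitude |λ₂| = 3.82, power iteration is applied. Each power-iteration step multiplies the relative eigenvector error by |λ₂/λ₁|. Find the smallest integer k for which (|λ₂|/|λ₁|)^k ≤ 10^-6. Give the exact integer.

28

|λ₂/λ₁| = 3.82/6.36 = 0.60063
Need k ≥ ln(10^-6) / ln(0.60063) = -13.8155 / -0.5098 ≈ 27.101
Smallest integer k satisfying the bound: 28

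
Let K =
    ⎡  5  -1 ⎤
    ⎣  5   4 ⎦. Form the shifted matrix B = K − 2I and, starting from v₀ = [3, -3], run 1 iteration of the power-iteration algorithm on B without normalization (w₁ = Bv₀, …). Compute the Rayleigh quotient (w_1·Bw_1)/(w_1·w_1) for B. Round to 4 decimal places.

μ ≈ 4.5600

B = K − 2I has rows (3, -1); (5, 2)
w1 = Bv₀ = (3·3 + (-1)·(-3); 5·3 + 2·(-3)) = (12, 9)
Bw1 = (27, 78)
w1·Bw1 = 1026; w1·w1 = 225; μ ≈ 1026/225 = 4.5600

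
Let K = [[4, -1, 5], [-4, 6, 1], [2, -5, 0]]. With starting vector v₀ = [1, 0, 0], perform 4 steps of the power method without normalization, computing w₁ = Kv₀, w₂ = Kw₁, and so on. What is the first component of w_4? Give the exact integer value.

2762

w1 = Kv₀ = (4, -4, 2)
w2 = Kw1 = (30, -38, 28)
w3 = Kw2 = (298, -320, 250)
w4 = Kw3 = (2762, -2862, 2196)
The requested component of w4 is 2762.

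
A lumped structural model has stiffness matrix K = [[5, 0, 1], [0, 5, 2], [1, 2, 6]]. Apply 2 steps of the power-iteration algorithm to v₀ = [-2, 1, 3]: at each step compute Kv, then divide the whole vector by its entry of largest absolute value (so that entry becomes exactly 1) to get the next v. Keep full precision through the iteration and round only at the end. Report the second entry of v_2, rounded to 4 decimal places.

0.7398

Kv0 = (-7.00000, 11.00000, 18.00000); divide by 18.00000 → v1 = (-0.38889, 0.61111, 1.00000)
Kv1 = (-0.94444, 5.05556, 6.83333); divide by 6.83333 → v2 = (-0.13821, 0.73984, 1.00000)
Requested entry of v2: 91/123 = 0.7398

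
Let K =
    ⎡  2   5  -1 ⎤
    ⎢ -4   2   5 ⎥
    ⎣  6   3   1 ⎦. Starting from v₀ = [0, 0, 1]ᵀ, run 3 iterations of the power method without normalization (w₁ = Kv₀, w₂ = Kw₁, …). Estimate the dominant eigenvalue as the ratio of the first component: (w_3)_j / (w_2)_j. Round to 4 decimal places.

w1 = Kv₀ = (2·0 + 5·0 + (-1)·1; (-4)·0 + 2·0 + 5·1; 6·0 + 3·0 + 1·1) = (-1, 5, 1)
w2 = Kw1 = (2·(-1) + 5·5 + (-1)·1; (-4)·(-1) + 2·5 + 5·1; 6·(-1) + 3·5 + 1·1) = (22, 19, 10)
w3 = Kw2 = (129, 0, 199)
Ratio at component: 129 / 22 = 5.8636

λ ≈ 5.8636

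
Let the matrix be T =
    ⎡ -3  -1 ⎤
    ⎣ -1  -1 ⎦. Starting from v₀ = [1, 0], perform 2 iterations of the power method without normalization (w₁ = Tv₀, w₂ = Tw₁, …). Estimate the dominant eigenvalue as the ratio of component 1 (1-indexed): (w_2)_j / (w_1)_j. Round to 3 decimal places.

λ ≈ -3.333

w1 = Tv₀ = ((-3)·1 + (-1)·0; (-1)·1 + (-1)·0) = (-3, -1)
w2 = Tw1 = ((-3)·(-3) + (-1)·(-1); (-1)·(-3) + (-1)·(-1)) = (10, 4)
Ratio at component: 10 / -3 = -3.333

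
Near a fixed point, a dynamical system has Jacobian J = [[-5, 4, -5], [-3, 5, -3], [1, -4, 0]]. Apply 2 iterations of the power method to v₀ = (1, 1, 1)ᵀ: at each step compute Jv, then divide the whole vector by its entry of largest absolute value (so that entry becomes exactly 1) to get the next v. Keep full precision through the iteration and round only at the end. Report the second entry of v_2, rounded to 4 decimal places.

0.5366

Jv0 = (-6.00000, -1.00000, -3.00000); divide by -6.00000 → v1 = (1.00000, 0.16667, 0.50000)
Jv1 = (-6.83333, -3.66667, 0.33333); divide by -6.83333 → v2 = (1.00000, 0.53659, -0.04878)
Requested entry of v2: 22/41 = 0.5366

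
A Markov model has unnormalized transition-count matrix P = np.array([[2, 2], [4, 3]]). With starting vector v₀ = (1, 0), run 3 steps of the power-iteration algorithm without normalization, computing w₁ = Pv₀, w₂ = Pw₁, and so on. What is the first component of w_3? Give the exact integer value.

64

w1 = Pv₀ = (2, 4)
w2 = Pw1 = (12, 20)
w3 = Pw2 = (64, 108)
The requested component of w3 is 64.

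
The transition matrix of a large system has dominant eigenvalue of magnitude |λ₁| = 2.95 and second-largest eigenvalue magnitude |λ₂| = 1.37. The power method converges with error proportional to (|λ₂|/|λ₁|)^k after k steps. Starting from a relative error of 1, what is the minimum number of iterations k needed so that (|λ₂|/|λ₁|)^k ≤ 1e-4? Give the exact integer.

|λ₂/λ₁| = 1.37/2.95 = 0.46441
Need k ≥ ln(1e-4) / ln(0.46441) = -9.2103 / -0.7670 ≈ 12.008
Smallest integer k satisfying the bound: 13

13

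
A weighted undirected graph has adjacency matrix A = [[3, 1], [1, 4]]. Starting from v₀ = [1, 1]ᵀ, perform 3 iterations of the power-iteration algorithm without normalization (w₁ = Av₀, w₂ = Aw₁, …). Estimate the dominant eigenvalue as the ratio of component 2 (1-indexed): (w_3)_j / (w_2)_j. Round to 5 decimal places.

4.70833

w1 = Av₀ = (4, 5)
w2 = Aw1 = (17, 24)
w3 = Aw2 = (75, 113)
Ratio at component: 113 / 24 = 4.70833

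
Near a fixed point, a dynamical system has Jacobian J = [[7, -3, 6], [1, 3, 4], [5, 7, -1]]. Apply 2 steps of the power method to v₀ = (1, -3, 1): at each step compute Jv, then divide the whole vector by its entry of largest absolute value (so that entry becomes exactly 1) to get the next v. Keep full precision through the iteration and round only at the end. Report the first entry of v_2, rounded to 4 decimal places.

Jv0 = (22.00000, -4.00000, -17.00000); divide by 22.00000 → v1 = (1.00000, -0.18182, -0.77273)
Jv1 = (2.90909, -2.63636, 4.50000); divide by 4.50000 → v2 = (0.64646, -0.58586, 1.00000)
Requested entry of v2: 64/99 = 0.6465

0.6465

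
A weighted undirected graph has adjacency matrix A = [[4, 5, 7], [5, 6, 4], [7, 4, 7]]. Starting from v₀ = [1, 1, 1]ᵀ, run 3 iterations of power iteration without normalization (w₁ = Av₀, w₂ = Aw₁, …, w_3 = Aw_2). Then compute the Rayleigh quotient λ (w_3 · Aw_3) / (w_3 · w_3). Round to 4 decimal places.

16.4423

w1 = Av₀ = (4·1 + 5·1 + 7·1; 5·1 + 6·1 + 4·1; 7·1 + 4·1 + 7·1) = (16, 15, 18)
w2 = Aw1 = (4·16 + 5·15 + 7·18; 5·16 + 6·15 + 4·18; 7·16 + 4·15 + 7·18) = (265, 242, 298)
w3 = Aw2 = (4356, 3969, 4909)
Aw3 = (71632, 65230, 80731)
w3·Aw3 = 4356·71632 + 3969·65230 + 4909·80731 = 967235341; w3·w3 = 4356·4356 + 3969·3969 + 4909·4909 = 58825978
λ ≈ 967235341/58825978 = 16.4423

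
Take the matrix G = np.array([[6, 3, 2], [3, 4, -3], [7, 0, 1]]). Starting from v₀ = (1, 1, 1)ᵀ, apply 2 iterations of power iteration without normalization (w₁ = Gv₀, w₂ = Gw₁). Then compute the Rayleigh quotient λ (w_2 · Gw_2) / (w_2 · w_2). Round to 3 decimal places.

8.533

w1 = Gv₀ = (6·1 + 3·1 + 2·1; 3·1 + 4·1 + (-3)·1; 7·1 + 0·1 + 1·1) = (11, 4, 8)
w2 = Gw1 = (6·11 + 3·4 + 2·8; 3·11 + 4·4 + (-3)·8; 7·11 + 0·4 + 1·8) = (94, 25, 85)
Gw2 = (809, 127, 743)
w2·Gw2 = 94·809 + 25·127 + 85·743 = 142376; w2·w2 = 94·94 + 25·25 + 85·85 = 16686
λ ≈ 142376/16686 = 8.533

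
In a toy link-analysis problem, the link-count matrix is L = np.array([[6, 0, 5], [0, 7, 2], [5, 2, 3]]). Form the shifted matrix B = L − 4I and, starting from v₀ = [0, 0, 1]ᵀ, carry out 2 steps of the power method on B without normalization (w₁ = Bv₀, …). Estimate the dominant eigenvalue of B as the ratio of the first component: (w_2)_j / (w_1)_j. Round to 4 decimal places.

μ ≈ 1.0000

B = L − 4I has rows (2, 0, 5); (0, 3, 2); (5, 2, -1)
w1 = Bv₀ = (2·0 + 0·0 + 5·1; 0·0 + 3·0 + 2·1; 5·0 + 2·0 + (-1)·1) = (5, 2, -1)
w2 = Bw1 = (2·5 + 0·2 + 5·(-1); 0·5 + 3·2 + 2·(-1); 5·5 + 2·2 + (-1)·(-1)) = (5, 4, 30)
Ratio: 5/5 = 1.0000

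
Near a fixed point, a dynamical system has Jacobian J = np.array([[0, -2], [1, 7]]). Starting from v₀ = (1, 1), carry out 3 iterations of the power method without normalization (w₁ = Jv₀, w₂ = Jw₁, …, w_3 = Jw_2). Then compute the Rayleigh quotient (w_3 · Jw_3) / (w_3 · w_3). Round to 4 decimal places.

w1 = Jv₀ = (0·1 + (-2)·1; 1·1 + 7·1) = (-2, 8)
w2 = Jw1 = (0·(-2) + (-2)·8; 1·(-2) + 7·8) = (-16, 54)
w3 = Jw2 = (-108, 362)
Jw3 = (-724, 2426)
w3·Jw3 = (-108)·(-724) + 362·2426 = 956404; w3·w3 = (-108)·(-108) + 362·362 = 142708
λ ≈ 956404/142708 = 6.7018

λ ≈ 6.7018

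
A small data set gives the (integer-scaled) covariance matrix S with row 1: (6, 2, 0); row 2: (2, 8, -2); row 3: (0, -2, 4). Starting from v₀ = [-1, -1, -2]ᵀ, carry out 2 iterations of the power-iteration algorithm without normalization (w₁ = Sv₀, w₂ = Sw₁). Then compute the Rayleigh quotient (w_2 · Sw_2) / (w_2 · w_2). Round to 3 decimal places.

8.342

w1 = Sv₀ = (6·(-1) + 2·(-1) + 0·(-2); 2·(-1) + 8·(-1) + (-2)·(-2); 0·(-1) + (-2)·(-1) + 4·(-2)) = (-8, -6, -6)
w2 = Sw1 = (6·(-8) + 2·(-6) + 0·(-6); 2·(-8) + 8·(-6) + (-2)·(-6); 0·(-8) + (-2)·(-6) + 4·(-6)) = (-60, -52, -12)
Sw2 = (-464, -512, 56)
w2·Sw2 = (-60)·(-464) + (-52)·(-512) + (-12)·56 = 53792; w2·w2 = (-60)·(-60) + (-52)·(-52) + (-12)·(-12) = 6448
λ ≈ 53792/6448 = 8.342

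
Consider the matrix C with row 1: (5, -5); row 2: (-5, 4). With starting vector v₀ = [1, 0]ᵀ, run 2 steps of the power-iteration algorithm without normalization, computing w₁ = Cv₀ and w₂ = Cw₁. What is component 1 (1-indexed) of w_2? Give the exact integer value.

50

w1 = Cv₀ = (5·1 + (-5)·0; (-5)·1 + 4·0) = (5, -5)
w2 = Cw1 = (5·5 + (-5)·(-5); (-5)·5 + 4·(-5)) = (50, -45)
The requested component of w2 is 50.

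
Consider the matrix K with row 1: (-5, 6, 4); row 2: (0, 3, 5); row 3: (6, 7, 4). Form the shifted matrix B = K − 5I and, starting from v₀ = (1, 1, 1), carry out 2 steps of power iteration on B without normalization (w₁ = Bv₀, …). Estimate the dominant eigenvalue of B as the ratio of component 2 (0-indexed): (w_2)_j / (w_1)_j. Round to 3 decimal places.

0.750

B = K − 5I has rows (-10, 6, 4); (0, -2, 5); (6, 7, -1)
w1 = Bv₀ = ((-10)·1 + 6·1 + 4·1; 0·1 + (-2)·1 + 5·1; 6·1 + 7·1 + (-1)·1) = (0, 3, 12)
w2 = Bw1 = ((-10)·0 + 6·3 + 4·12; 0·0 + (-2)·3 + 5·12; 6·0 + 7·3 + (-1)·12) = (66, 54, 9)
Ratio: 9/12 = 0.750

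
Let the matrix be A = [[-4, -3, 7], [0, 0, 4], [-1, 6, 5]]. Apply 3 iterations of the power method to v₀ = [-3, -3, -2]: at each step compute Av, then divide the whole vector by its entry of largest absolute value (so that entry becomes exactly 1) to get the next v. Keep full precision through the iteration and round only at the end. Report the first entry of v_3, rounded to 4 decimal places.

Av0 = (7.00000, -8.00000, -25.00000); divide by -25.00000 → v1 = (-0.28000, 0.32000, 1.00000)
Av1 = (7.16000, 4.00000, 7.20000); divide by 7.20000 → v2 = (0.99444, 0.55556, 1.00000)
Av2 = (1.35556, 4.00000, 7.33889); divide by 7.33889 → v3 = (0.18471, 0.54504, 1.00000)
Requested entry of v3: -244/-1321 = 0.1847

0.1847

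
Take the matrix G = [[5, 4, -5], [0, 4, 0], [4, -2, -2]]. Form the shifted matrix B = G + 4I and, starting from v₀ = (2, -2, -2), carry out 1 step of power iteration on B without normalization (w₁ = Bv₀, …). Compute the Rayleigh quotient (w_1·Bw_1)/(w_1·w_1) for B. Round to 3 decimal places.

6.378

B = G + 4I has rows (9, 4, -5); (0, 8, 0); (4, -2, 2)
w1 = Bv₀ = (9·2 + 4·(-2) + (-5)·(-2); 0·2 + 8·(-2) + 0·(-2); 4·2 + (-2)·(-2) + 2·(-2)) = (20, -16, 8)
Bw1 = (76, -128, 128)
w1·Bw1 = 4592; w1·w1 = 720; μ ≈ 4592/720 = 6.378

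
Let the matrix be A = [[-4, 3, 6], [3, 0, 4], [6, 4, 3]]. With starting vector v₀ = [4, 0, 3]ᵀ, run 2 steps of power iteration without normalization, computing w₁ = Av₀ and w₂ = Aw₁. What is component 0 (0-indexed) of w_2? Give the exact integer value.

262

w1 = Av₀ = (2, 24, 33)
w2 = Aw1 = (262, 138, 207)
The requested component of w2 is 262.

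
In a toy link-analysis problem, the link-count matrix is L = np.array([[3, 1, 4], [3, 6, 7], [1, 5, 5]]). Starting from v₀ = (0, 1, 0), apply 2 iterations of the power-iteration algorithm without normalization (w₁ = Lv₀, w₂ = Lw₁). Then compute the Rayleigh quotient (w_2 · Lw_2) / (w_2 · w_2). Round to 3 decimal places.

12.429

w1 = Lv₀ = (1, 6, 5)
w2 = Lw1 = (29, 74, 56)
Lw2 = (385, 923, 679)
w2·Lw2 = 29·385 + 74·923 + 56·679 = 117491; w2·w2 = 29·29 + 74·74 + 56·56 = 9453
λ ≈ 117491/9453 = 12.429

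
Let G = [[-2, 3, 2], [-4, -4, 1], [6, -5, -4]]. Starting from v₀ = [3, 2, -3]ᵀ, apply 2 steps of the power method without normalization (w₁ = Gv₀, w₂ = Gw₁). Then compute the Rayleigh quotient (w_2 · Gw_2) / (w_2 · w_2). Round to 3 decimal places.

λ ≈ -3.810

w1 = Gv₀ = (-6, -23, 20)
w2 = Gw1 = (-17, 136, -1)
Gw2 = (440, -477, -778)
w2·Gw2 = (-17)·440 + 136·(-477) + (-1)·(-778) = -71574; w2·w2 = (-17)·(-17) + 136·136 + (-1)·(-1) = 18786
λ ≈ -71574/18786 = -3.810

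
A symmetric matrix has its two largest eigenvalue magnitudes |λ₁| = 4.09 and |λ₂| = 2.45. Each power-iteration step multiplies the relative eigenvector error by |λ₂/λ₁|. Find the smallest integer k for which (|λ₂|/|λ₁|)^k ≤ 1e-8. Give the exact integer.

|λ₂/λ₁| = 2.45/4.09 = 0.59902
Need k ≥ ln(1e-8) / ln(0.59902) = -18.4207 / -0.5125 ≈ 35.946
Smallest integer k satisfying the bound: 36

36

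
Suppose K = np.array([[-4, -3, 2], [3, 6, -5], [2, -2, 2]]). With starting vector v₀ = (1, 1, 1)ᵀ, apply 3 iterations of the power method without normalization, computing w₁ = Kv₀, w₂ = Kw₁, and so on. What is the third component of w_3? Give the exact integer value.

w1 = Kv₀ = (-5, 4, 2)
w2 = Kw1 = (12, -1, -14)
w3 = Kw2 = (-73, 100, -2)
The requested component of w3 is -2.

-2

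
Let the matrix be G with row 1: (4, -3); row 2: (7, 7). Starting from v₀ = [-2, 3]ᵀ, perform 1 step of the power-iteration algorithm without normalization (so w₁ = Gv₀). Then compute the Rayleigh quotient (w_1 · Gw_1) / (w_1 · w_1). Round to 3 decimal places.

λ ≈ 3.027

w1 = Gv₀ = (4·(-2) + (-3)·3; 7·(-2) + 7·3) = (-17, 7)
Gw1 = (-89, -70)
w1·Gw1 = (-17)·(-89) + 7·(-70) = 1023; w1·w1 = (-17)·(-17) + 7·7 = 338
λ ≈ 1023/338 = 3.027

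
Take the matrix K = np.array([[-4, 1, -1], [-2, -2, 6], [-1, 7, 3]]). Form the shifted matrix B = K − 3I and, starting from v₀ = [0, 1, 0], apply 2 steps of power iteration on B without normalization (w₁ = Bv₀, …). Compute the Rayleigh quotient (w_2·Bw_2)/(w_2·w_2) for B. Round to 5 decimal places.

B = K − 3I has rows (-7, 1, -1); (-2, -5, 6); (-1, 7, 0)
w1 = Bv₀ = ((-7)·0 + 1·1 + (-1)·0; (-2)·0 + (-5)·1 + 6·0; (-1)·0 + 7·1 + 0·0) = (1, -5, 7)
w2 = Bw1 = ((-7)·1 + 1·(-5) + (-1)·7; (-2)·1 + (-5)·(-5) + 6·7; (-1)·1 + 7·(-5) + 0·7) = (-19, 65, -36)
Bw2 = (234, -503, 474)
w2·Bw2 = -54205; w2·w2 = 5882; μ ≈ -54205/5882 = -9.21540

μ ≈ -9.21540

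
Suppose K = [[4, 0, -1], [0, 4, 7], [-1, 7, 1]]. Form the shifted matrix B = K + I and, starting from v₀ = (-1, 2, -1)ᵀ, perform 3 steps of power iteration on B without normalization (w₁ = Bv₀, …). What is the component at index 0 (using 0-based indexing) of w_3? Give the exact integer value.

-216

B = K + I has rows (5, 0, -1); (0, 5, 7); (-1, 7, 2)
w1 = Bv₀ = (5·(-1) + 0·2 + (-1)·(-1); 0·(-1) + 5·2 + 7·(-1); (-1)·(-1) + 7·2 + 2·(-1)) = (-4, 3, 13)
w2 = Bw1 = (5·(-4) + 0·3 + (-1)·13; 0·(-4) + 5·3 + 7·13; (-1)·(-4) + 7·3 + 2·13) = (-33, 106, 51)
w3 = Bw2 = (-216, 887, 877)
Requested component of w3: -216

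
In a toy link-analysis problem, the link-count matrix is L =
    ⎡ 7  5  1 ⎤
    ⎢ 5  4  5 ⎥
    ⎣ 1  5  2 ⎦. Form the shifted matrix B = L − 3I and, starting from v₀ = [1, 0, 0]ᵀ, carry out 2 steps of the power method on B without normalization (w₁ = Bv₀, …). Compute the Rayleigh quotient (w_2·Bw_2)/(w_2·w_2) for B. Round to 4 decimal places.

8.8527

B = L − 3I has rows (4, 5, 1); (5, 1, 5); (1, 5, -1)
w1 = Bv₀ = (4·1 + 5·0 + 1·0; 5·1 + 1·0 + 5·0; 1·1 + 5·0 + (-1)·0) = (4, 5, 1)
w2 = Bw1 = (4·4 + 5·5 + 1·1; 5·4 + 1·5 + 5·1; 1·4 + 5·5 + (-1)·1) = (42, 30, 28)
Bw2 = (346, 380, 164)
w2·Bw2 = 30524; w2·w2 = 3448; μ ≈ 30524/3448 = 8.8527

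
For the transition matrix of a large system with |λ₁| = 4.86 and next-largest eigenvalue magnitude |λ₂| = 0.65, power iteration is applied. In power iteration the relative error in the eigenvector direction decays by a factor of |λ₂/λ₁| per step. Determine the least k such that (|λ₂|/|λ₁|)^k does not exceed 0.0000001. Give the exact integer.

9

|λ₂/λ₁| = 0.65/4.86 = 0.13374
Need k ≥ ln(0.0000001) / ln(0.13374) = -16.1181 / -2.0118 ≈ 8.012
Smallest integer k satisfying the bound: 9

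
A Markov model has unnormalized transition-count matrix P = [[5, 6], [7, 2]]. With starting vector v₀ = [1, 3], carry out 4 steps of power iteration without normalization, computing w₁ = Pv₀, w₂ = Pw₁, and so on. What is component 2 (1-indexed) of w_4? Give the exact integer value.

18059

w1 = Pv₀ = (5·1 + 6·3; 7·1 + 2·3) = (23, 13)
w2 = Pw1 = (5·23 + 6·13; 7·23 + 2·13) = (193, 187)
w3 = Pw2 = (2087, 1725)
w4 = Pw3 = (20785, 18059)
The requested component of w4 is 18059.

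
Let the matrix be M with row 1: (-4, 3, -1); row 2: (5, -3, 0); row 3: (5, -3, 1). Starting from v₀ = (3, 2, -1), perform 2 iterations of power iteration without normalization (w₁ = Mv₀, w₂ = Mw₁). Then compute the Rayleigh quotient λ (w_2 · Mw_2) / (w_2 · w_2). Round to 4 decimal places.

-6.8515

w1 = Mv₀ = ((-4)·3 + 3·2 + (-1)·(-1); 5·3 + (-3)·2 + 0·(-1); 5·3 + (-3)·2 + 1·(-1)) = (-5, 9, 8)
w2 = Mw1 = ((-4)·(-5) + 3·9 + (-1)·8; 5·(-5) + (-3)·9 + 0·8; 5·(-5) + (-3)·9 + 1·8) = (39, -52, -44)
Mw2 = (-268, 351, 307)
w2·Mw2 = 39·(-268) + (-52)·351 + (-44)·307 = -42212; w2·w2 = 39·39 + (-52)·(-52) + (-44)·(-44) = 6161
λ ≈ -42212/6161 = -6.8515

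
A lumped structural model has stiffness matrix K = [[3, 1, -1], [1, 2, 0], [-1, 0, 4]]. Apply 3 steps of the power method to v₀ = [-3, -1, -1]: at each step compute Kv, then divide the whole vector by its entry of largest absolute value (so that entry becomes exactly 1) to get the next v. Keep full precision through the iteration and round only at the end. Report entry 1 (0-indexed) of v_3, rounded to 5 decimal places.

Kv0 = (-9.000000, -5.000000, -1.000000); divide by -9.000000 → v1 = (1.000000, 0.555556, 0.111111)
Kv1 = (3.444444, 2.111111, -0.555556); divide by 3.444444 → v2 = (1.000000, 0.612903, -0.161290)
Kv2 = (3.774194, 2.225806, -1.645161); divide by 3.774194 → v3 = (1.000000, 0.589744, -0.435897)
Requested entry of v3: -69/-117 = 0.58974

0.58974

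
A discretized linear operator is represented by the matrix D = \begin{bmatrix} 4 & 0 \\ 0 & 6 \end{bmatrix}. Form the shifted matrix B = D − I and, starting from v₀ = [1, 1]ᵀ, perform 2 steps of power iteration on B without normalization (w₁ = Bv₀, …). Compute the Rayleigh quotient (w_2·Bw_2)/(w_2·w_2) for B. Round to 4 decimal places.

4.7705

B = D − I has rows (3, 0); (0, 5)
w1 = Bv₀ = (3·1 + 0·1; 0·1 + 5·1) = (3, 5)
w2 = Bw1 = (3·3 + 0·5; 0·3 + 5·5) = (9, 25)
Bw2 = (27, 125)
w2·Bw2 = 3368; w2·w2 = 706; μ ≈ 3368/706 = 4.7705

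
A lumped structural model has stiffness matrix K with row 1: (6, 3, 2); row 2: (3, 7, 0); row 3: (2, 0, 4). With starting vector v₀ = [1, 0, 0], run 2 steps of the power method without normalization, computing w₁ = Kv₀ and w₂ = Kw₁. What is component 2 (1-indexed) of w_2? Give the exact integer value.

w1 = Kv₀ = (6·1 + 3·0 + 2·0; 3·1 + 7·0 + 0·0; 2·1 + 0·0 + 4·0) = (6, 3, 2)
w2 = Kw1 = (6·6 + 3·3 + 2·2; 3·6 + 7·3 + 0·2; 2·6 + 0·3 + 4·2) = (49, 39, 20)
The requested component of w2 is 39.

39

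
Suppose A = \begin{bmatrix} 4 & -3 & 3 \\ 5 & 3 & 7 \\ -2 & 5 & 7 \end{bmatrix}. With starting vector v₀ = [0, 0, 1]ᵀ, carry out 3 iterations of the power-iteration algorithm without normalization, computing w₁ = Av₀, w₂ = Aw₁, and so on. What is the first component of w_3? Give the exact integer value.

27

w1 = Av₀ = (4·0 + (-3)·0 + 3·1; 5·0 + 3·0 + 7·1; (-2)·0 + 5·0 + 7·1) = (3, 7, 7)
w2 = Aw1 = (4·3 + (-3)·7 + 3·7; 5·3 + 3·7 + 7·7; (-2)·3 + 5·7 + 7·7) = (12, 85, 78)
w3 = Aw2 = (27, 861, 947)
The requested component of w3 is 27.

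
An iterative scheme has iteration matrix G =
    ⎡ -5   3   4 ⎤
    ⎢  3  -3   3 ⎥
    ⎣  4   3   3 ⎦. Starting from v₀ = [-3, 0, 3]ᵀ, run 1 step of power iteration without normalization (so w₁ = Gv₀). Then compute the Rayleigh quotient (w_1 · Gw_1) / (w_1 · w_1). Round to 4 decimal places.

w1 = Gv₀ = ((-5)·(-3) + 3·0 + 4·3; 3·(-3) + (-3)·0 + 3·3; 4·(-3) + 3·0 + 3·3) = (27, 0, -3)
Gw1 = (-147, 72, 99)
w1·Gw1 = 27·(-147) + 0·72 + (-3)·99 = -4266; w1·w1 = 27·27 + 0·0 + (-3)·(-3) = 738
λ ≈ -4266/738 = -5.7805

λ ≈ -5.7805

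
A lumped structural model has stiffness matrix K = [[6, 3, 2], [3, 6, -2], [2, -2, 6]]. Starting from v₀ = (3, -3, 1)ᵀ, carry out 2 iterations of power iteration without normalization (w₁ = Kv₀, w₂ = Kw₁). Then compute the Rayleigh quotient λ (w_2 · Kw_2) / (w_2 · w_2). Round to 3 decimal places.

7.696

w1 = Kv₀ = (11, -11, 18)
w2 = Kw1 = (69, -69, 152)
Kw2 = (511, -511, 1188)
w2·Kw2 = 69·511 + (-69)·(-511) + 152·1188 = 251094; w2·w2 = 69·69 + (-69)·(-69) + 152·152 = 32626
λ ≈ 251094/32626 = 7.696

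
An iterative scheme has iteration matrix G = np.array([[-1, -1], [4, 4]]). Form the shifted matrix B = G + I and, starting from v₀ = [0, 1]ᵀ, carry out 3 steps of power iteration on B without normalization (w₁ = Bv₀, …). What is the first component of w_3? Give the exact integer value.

B = G + I has rows (0, -1); (4, 5)
w1 = Bv₀ = (0·0 + (-1)·1; 4·0 + 5·1) = (-1, 5)
w2 = Bw1 = (0·(-1) + (-1)·5; 4·(-1) + 5·5) = (-5, 21)
w3 = Bw2 = (-21, 85)
Requested component of w3: -21

-21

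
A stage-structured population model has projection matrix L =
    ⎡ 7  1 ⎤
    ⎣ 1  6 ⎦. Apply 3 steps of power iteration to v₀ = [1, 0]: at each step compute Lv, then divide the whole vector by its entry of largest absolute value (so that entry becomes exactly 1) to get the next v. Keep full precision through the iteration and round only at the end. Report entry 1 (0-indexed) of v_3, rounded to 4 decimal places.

0.3526

Lv0 = (7.00000, 1.00000); divide by 7.00000 → v1 = (1.00000, 0.14286)
Lv1 = (7.14286, 1.85714); divide by 7.14286 → v2 = (1.00000, 0.26000)
Lv2 = (7.26000, 2.56000); divide by 7.26000 → v3 = (1.00000, 0.35262)
Requested entry of v3: 128/363 = 0.3526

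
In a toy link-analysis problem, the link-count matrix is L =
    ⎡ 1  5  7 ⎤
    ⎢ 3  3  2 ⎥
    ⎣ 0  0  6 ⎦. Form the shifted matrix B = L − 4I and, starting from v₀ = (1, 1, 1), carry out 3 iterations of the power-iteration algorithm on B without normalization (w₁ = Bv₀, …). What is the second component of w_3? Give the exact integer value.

2

B = L − 4I has rows (-3, 5, 7); (3, -1, 2); (0, 0, 2)
w1 = Bv₀ = ((-3)·1 + 5·1 + 7·1; 3·1 + (-1)·1 + 2·1; 0·1 + 0·1 + 2·1) = (9, 4, 2)
w2 = Bw1 = ((-3)·9 + 5·4 + 7·2; 3·9 + (-1)·4 + 2·2; 0·9 + 0·4 + 2·2) = (7, 27, 4)
w3 = Bw2 = (142, 2, 8)
Requested component of w3: 2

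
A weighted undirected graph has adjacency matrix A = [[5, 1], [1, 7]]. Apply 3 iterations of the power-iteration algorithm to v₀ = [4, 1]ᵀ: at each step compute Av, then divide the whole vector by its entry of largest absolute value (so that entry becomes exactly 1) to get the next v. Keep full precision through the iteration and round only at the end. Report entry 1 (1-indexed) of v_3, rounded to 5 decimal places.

Av0 = (21.000000, 11.000000); divide by 21.000000 → v1 = (1.000000, 0.523810)
Av1 = (5.523810, 4.666667); divide by 5.523810 → v2 = (1.000000, 0.844828)
Av2 = (5.844828, 6.913793); divide by 6.913793 → v3 = (0.845387, 1.000000)
Requested entry of v3: 678/802 = 0.84539

0.84539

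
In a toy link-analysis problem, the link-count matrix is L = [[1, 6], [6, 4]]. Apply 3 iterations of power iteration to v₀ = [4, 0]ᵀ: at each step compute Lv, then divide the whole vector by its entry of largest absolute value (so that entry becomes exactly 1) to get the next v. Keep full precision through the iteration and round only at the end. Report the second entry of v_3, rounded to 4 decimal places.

1.0000

Lv0 = (4.00000, 24.00000); divide by 24.00000 → v1 = (0.16667, 1.00000)
Lv1 = (6.16667, 5.00000); divide by 6.16667 → v2 = (1.00000, 0.81081)
Lv2 = (5.86486, 9.24324); divide by 9.24324 → v3 = (0.63450, 1.00000)
Requested entry of v3: 1368/1368 = 1.0000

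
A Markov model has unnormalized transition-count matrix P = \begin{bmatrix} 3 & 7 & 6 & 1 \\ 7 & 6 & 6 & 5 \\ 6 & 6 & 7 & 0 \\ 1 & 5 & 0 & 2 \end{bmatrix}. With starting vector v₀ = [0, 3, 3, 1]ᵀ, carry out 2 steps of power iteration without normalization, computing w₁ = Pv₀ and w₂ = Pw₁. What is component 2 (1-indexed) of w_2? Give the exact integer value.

w1 = Pv₀ = (3·0 + 7·3 + 6·3 + 1·1; 7·0 + 6·3 + 6·3 + 5·1; 6·0 + 6·3 + 7·3 + 0·1; 1·0 + 5·3 + 0·3 + 2·1) = (40, 41, 39, 17)
w2 = Pw1 = (3·40 + 7·41 + 6·39 + 1·17; 7·40 + 6·41 + 6·39 + 5·17; 6·40 + 6·41 + 7·39 + 0·17; 1·40 + 5·41 + 0·39 + 2·17) = (658, 845, 759, 279)
The requested component of w2 is 845.

845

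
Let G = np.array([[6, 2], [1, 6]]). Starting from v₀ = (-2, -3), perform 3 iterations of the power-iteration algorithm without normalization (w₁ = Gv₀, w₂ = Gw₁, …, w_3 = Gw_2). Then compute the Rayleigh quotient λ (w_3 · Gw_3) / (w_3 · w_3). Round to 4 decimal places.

w1 = Gv₀ = (6·(-2) + 2·(-3); 1·(-2) + 6·(-3)) = (-18, -20)
w2 = Gw1 = (6·(-18) + 2·(-20); 1·(-18) + 6·(-20)) = (-148, -138)
w3 = Gw2 = (-1164, -976)
Gw3 = (-8936, -7020)
w3·Gw3 = (-1164)·(-8936) + (-976)·(-7020) = 17253024; w3·w3 = (-1164)·(-1164) + (-976)·(-976) = 2307472
λ ≈ 17253024/2307472 = 7.4770

λ ≈ 7.4770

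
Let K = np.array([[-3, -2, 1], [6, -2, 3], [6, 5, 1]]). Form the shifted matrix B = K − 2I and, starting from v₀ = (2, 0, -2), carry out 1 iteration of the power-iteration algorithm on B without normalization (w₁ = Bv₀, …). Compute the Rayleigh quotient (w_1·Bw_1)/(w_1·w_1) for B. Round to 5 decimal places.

-4.92553

B = K − 2I has rows (-5, -2, 1); (6, -4, 3); (6, 5, -1)
w1 = Bv₀ = ((-5)·2 + (-2)·0 + 1·(-2); 6·2 + (-4)·0 + 3·(-2); 6·2 + 5·0 + (-1)·(-2)) = (-12, 6, 14)
Bw1 = (62, -54, -56)
w1·Bw1 = -1852; w1·w1 = 376; μ ≈ -1852/376 = -4.92553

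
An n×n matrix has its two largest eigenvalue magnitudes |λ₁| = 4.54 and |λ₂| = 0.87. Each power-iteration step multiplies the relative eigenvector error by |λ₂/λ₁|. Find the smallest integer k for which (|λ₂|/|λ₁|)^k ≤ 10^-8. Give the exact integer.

12

|λ₂/λ₁| = 0.87/4.54 = 0.19163
Need k ≥ ln(10^-8) / ln(0.19163) = -18.4207 / -1.6522 ≈ 11.149
Smallest integer k satisfying the bound: 12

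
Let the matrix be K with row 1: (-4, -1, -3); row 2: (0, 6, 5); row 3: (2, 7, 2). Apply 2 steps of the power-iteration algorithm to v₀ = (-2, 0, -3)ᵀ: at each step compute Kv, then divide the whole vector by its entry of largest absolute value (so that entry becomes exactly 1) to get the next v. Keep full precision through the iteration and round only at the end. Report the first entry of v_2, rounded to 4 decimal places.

Kv0 = (17.00000, -15.00000, -10.00000); divide by 17.00000 → v1 = (1.00000, -0.88235, -0.58824)
Kv1 = (-1.35294, -8.23529, -5.35294); divide by -8.23529 → v2 = (0.16429, 1.00000, 0.65000)
Requested entry of v2: -23/-140 = 0.1643

0.1643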